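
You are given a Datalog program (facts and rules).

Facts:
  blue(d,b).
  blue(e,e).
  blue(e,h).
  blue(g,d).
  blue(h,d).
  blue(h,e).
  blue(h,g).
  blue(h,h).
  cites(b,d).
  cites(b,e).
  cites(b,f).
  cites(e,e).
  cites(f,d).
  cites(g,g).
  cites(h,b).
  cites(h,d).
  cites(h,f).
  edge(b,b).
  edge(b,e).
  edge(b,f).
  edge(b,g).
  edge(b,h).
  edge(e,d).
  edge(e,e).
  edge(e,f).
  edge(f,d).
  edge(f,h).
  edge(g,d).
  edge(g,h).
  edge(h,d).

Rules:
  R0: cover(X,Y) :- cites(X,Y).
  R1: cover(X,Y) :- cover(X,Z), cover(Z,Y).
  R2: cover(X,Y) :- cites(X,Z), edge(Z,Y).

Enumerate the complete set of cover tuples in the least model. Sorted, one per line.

round 1: derive cover(b,d) via R0 from cites(b,d)
round 1: derive cover(b,e) via R0 from cites(b,e)
round 1: derive cover(b,f) via R0 from cites(b,f)
round 1: derive cover(e,e) via R0 from cites(e,e)
round 1: derive cover(f,d) via R0 from cites(f,d)
round 1: derive cover(g,g) via R0 from cites(g,g)
round 1: derive cover(h,b) via R0 from cites(h,b)
round 1: derive cover(h,d) via R0 from cites(h,d)
round 1: derive cover(h,f) via R0 from cites(h,f)
round 1: derive cover(b,h) via R2 from cites(b,f), edge(f,h)
round 1: derive cover(e,d) via R2 from cites(e,e), edge(e,d)
round 1: derive cover(e,f) via R2 from cites(e,e), edge(e,f)
round 1: derive cover(g,d) via R2 from cites(g,g), edge(g,d)
round 1: derive cover(g,h) via R2 from cites(g,g), edge(g,h)
round 1: derive cover(h,e) via R2 from cites(h,b), edge(b,e)
round 1: derive cover(h,g) via R2 from cites(h,b), edge(b,g)
round 1: derive cover(h,h) via R2 from cites(h,b), edge(b,h)
round 2: derive cover(b,b) via R1 from cover(b,h), cover(h,b)
round 2: derive cover(b,g) via R1 from cover(b,h), cover(h,g)
round 2: derive cover(g,b) via R1 from cover(g,h), cover(h,b)
round 2: derive cover(g,e) via R1 from cover(g,h), cover(h,e)
round 2: derive cover(g,f) via R1 from cover(g,h), cover(h,f)

cover(b,b)
cover(b,d)
cover(b,e)
cover(b,f)
cover(b,g)
cover(b,h)
cover(e,d)
cover(e,e)
cover(e,f)
cover(f,d)
cover(g,b)
cover(g,d)
cover(g,e)
cover(g,f)
cover(g,g)
cover(g,h)
cover(h,b)
cover(h,d)
cover(h,e)
cover(h,f)
cover(h,g)
cover(h,h)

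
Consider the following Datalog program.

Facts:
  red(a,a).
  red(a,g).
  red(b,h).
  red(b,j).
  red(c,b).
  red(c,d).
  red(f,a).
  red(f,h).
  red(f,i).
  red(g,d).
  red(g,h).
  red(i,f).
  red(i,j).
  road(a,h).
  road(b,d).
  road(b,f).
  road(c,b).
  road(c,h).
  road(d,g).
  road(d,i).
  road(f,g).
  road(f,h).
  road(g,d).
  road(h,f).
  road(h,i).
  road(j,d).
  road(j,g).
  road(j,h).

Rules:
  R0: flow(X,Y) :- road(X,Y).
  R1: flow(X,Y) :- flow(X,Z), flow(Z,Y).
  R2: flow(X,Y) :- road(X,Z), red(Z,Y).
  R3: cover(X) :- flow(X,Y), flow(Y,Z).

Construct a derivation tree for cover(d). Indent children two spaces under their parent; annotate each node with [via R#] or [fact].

round 1: derive flow(a,h) via R0 from road(a,h)
round 1: derive flow(b,d) via R0 from road(b,d)
round 1: derive flow(b,f) via R0 from road(b,f)
round 1: derive flow(c,b) via R0 from road(c,b)
round 1: derive flow(c,h) via R0 from road(c,h)
round 1: derive flow(d,g) via R0 from road(d,g)
round 1: derive flow(d,i) via R0 from road(d,i)
round 1: derive flow(f,g) via R0 from road(f,g)
round 1: derive flow(f,h) via R0 from road(f,h)
round 1: derive flow(g,d) via R0 from road(g,d)
round 1: derive flow(h,f) via R0 from road(h,f)
round 1: derive flow(h,i) via R0 from road(h,i)
round 1: derive flow(j,d) via R0 from road(j,d)
round 1: derive flow(j,g) via R0 from road(j,g)
round 1: derive flow(j,h) via R0 from road(j,h)
round 1: derive flow(b,a) via R2 from road(b,f), red(f,a)
round 1: derive flow(b,h) via R2 from road(b,f), red(f,h)
round 1: derive flow(b,i) via R2 from road(b,f), red(f,i)
round 1: derive flow(c,j) via R2 from road(c,b), red(b,j)
round 1: derive flow(d,d) via R2 from road(d,g), red(g,d)
round 1: derive flow(d,f) via R2 from road(d,i), red(i,f)
round 1: derive flow(d,h) via R2 from road(d,g), red(g,h)
round 1: derive flow(d,j) via R2 from road(d,i), red(i,j)
round 1: derive flow(f,d) via R2 from road(f,g), red(g,d)
round 1: derive flow(h,a) via R2 from road(h,f), red(f,a)
round 1: derive flow(h,h) via R2 from road(h,f), red(f,h)
round 1: derive flow(h,j) via R2 from road(h,i), red(i,j)
round 2: derive flow(a,a) via R1 from flow(a,h), flow(h,a)
round 2: derive flow(a,f) via R1 from flow(a,h), flow(h,f)
round 2: derive flow(a,i) via R1 from flow(a,h), flow(h,i)
round 2: derive flow(a,j) via R1 from flow(a,h), flow(h,j)
round 2: derive flow(b,g) via R1 from flow(b,d), flow(d,g)
round 2: derive flow(b,j) via R1 from flow(b,d), flow(d,j)
round 2: derive flow(c,a) via R1 from flow(c,b), flow(b,a)
round 2: derive flow(c,d) via R1 from flow(c,b), flow(b,d)
round 2: derive flow(c,f) via R1 from flow(c,b), flow(b,f)
round 2: derive flow(c,g) via R1 from flow(c,j), flow(j,g)
round 2: derive flow(c,i) via R1 from flow(c,b), flow(b,i)
round 2: derive flow(d,a) via R1 from flow(d,h), flow(h,a)
round 2: derive flow(f,a) via R1 from flow(f,h), flow(h,a)
round 2: derive flow(f,f) via R1 from flow(f,d), flow(d,f)
round 2: derive flow(f,i) via R1 from flow(f,d), flow(d,i)
round 2: derive flow(f,j) via R1 from flow(f,d), flow(d,j)
round 2: derive flow(g,f) via R1 from flow(g,d), flow(d,f)
round 2: derive flow(g,g) via R1 from flow(g,d), flow(d,g)
round 2: derive flow(g,h) via R1 from flow(g,d), flow(d,h)
round 2: derive flow(g,i) via R1 from flow(g,d), flow(d,i)
round 2: derive flow(g,j) via R1 from flow(g,d), flow(d,j)
round 2: derive flow(h,d) via R1 from flow(h,f), flow(f,d)
round 2: derive flow(h,g) via R1 from flow(h,f), flow(f,g)
round 2: derive flow(j,a) via R1 from flow(j,h), flow(h,a)
round 2: derive flow(j,f) via R1 from flow(j,d), flow(d,f)
round 2: derive flow(j,i) via R1 from flow(j,d), flow(d,i)
round 2: derive flow(j,j) via R1 from flow(j,d), flow(d,j)
round 2: derive cover(a) via R3 from flow(a,h), flow(h,a)
round 2: derive cover(b) via R3 from flow(b,a), flow(a,h)
round 2: derive cover(c) via R3 from flow(c,b), flow(b,a)
round 2: derive cover(d) via R3 from flow(d,d), flow(d,d)
round 2: derive cover(f) via R3 from flow(f,d), flow(d,d)
round 2: derive cover(g) via R3 from flow(g,d), flow(d,d)
round 2: derive cover(h) via R3 from flow(h,a), flow(a,h)
round 2: derive cover(j) via R3 from flow(j,d), flow(d,d)
round 3: derive flow(a,d) via R1 from flow(a,f), flow(f,d)
round 3: derive flow(a,g) via R1 from flow(a,f), flow(f,g)
round 3: derive flow(g,a) via R1 from flow(g,d), flow(d,a)

cover(d)  [via R3]
  flow(d,d)  [via R2]
    road(d,g)  [fact]
    red(g,d)  [fact]
  flow(d,d)  [via R2]
    road(d,g)  [fact]
    red(g,d)  [fact]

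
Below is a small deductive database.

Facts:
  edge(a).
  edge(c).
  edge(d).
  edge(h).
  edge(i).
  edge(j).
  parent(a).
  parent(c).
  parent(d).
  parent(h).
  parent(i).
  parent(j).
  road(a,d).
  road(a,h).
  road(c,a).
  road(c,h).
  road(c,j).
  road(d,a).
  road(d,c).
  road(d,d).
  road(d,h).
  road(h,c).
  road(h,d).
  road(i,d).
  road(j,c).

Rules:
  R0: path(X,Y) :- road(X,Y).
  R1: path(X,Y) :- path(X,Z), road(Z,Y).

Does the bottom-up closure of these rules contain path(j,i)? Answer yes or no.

round 1: derive path(a,d) via R0 from road(a,d)
round 1: derive path(a,h) via R0 from road(a,h)
round 1: derive path(c,a) via R0 from road(c,a)
round 1: derive path(c,h) via R0 from road(c,h)
round 1: derive path(c,j) via R0 from road(c,j)
round 1: derive path(d,a) via R0 from road(d,a)
round 1: derive path(d,c) via R0 from road(d,c)
round 1: derive path(d,d) via R0 from road(d,d)
round 1: derive path(d,h) via R0 from road(d,h)
round 1: derive path(h,c) via R0 from road(h,c)
round 1: derive path(h,d) via R0 from road(h,d)
round 1: derive path(i,d) via R0 from road(i,d)
round 1: derive path(j,c) via R0 from road(j,c)
round 2: derive path(a,a) via R1 from path(a,d), road(d,a)
round 2: derive path(a,c) via R1 from path(a,d), road(d,c)
round 2: derive path(c,c) via R1 from path(c,h), road(h,c)
round 2: derive path(c,d) via R1 from path(c,a), road(a,d)
round 2: derive path(d,j) via R1 from path(d,c), road(c,j)
round 2: derive path(h,a) via R1 from path(h,c), road(c,a)
round 2: derive path(h,h) via R1 from path(h,c), road(c,h)
round 2: derive path(h,j) via R1 from path(h,c), road(c,j)
round 2: derive path(i,a) via R1 from path(i,d), road(d,a)
round 2: derive path(i,c) via R1 from path(i,d), road(d,c)
round 2: derive path(i,h) via R1 from path(i,d), road(d,h)
round 2: derive path(j,a) via R1 from path(j,c), road(c,a)
round 2: derive path(j,h) via R1 from path(j,c), road(c,h)
round 2: derive path(j,j) via R1 from path(j,c), road(c,j)
round 3: derive path(a,j) via R1 from path(a,c), road(c,j)
round 3: derive path(i,j) via R1 from path(i,c), road(c,j)
round 3: derive path(j,d) via R1 from path(j,a), road(a,d)

no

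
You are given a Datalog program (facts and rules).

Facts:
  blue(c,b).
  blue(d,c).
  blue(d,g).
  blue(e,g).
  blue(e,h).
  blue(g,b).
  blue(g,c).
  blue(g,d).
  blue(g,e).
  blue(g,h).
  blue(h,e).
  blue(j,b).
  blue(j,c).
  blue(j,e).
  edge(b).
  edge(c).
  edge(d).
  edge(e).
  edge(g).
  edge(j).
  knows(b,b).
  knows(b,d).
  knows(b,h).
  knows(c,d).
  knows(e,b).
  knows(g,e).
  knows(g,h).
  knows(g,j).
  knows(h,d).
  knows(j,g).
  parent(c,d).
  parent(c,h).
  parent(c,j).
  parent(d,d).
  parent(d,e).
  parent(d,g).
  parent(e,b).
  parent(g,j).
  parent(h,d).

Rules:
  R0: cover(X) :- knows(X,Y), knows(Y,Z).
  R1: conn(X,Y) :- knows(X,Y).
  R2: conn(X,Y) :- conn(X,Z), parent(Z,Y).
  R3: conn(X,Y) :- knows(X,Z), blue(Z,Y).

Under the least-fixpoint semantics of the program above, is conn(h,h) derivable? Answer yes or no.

yes

round 1: derive conn(b,b) via R1 from knows(b,b)
round 1: derive conn(b,d) via R1 from knows(b,d)
round 1: derive conn(b,h) via R1 from knows(b,h)
round 1: derive conn(c,d) via R1 from knows(c,d)
round 1: derive conn(e,b) via R1 from knows(e,b)
round 1: derive conn(g,e) via R1 from knows(g,e)
round 1: derive conn(g,h) via R1 from knows(g,h)
round 1: derive conn(g,j) via R1 from knows(g,j)
round 1: derive conn(h,d) via R1 from knows(h,d)
round 1: derive conn(j,g) via R1 from knows(j,g)
round 1: derive conn(b,c) via R3 from knows(b,d), blue(d,c)
round 1: derive conn(b,e) via R3 from knows(b,h), blue(h,e)
round 1: derive conn(b,g) via R3 from knows(b,d), blue(d,g)
round 1: derive conn(c,c) via R3 from knows(c,d), blue(d,c)
round 1: derive conn(c,g) via R3 from knows(c,d), blue(d,g)
round 1: derive conn(g,b) via R3 from knows(g,j), blue(j,b)
round 1: derive conn(g,c) via R3 from knows(g,j), blue(j,c)
round 1: derive conn(g,g) via R3 from knows(g,e), blue(e,g)
round 1: derive conn(h,c) via R3 from knows(h,d), blue(d,c)
round 1: derive conn(h,g) via R3 from knows(h,d), blue(d,g)
round 1: derive conn(j,b) via R3 from knows(j,g), blue(g,b)
round 1: derive conn(j,c) via R3 from knows(j,g), blue(g,c)
round 1: derive conn(j,d) via R3 from knows(j,g), blue(g,d)
round 1: derive conn(j,e) via R3 from knows(j,g), blue(g,e)
round 1: derive conn(j,h) via R3 from knows(j,g), blue(g,h)
round 2: derive conn(b,j) via R2 from conn(b,c), parent(c,j)
round 2: derive conn(c,e) via R2 from conn(c,d), parent(d,e)
round 2: derive conn(c,h) via R2 from conn(c,c), parent(c,h)
round 2: derive conn(c,j) via R2 from conn(c,c), parent(c,j)
round 2: derive conn(g,d) via R2 from conn(g,c), parent(c,d)
round 2: derive conn(h,e) via R2 from conn(h,d), parent(d,e)
round 2: derive conn(h,h) via R2 from conn(h,c), parent(c,h)
round 2: derive conn(h,j) via R2 from conn(h,c), parent(c,j)
round 2: derive conn(j,j) via R2 from conn(j,c), parent(c,j)
round 3: derive conn(c,b) via R2 from conn(c,e), parent(e,b)
round 3: derive conn(h,b) via R2 from conn(h,e), parent(e,b)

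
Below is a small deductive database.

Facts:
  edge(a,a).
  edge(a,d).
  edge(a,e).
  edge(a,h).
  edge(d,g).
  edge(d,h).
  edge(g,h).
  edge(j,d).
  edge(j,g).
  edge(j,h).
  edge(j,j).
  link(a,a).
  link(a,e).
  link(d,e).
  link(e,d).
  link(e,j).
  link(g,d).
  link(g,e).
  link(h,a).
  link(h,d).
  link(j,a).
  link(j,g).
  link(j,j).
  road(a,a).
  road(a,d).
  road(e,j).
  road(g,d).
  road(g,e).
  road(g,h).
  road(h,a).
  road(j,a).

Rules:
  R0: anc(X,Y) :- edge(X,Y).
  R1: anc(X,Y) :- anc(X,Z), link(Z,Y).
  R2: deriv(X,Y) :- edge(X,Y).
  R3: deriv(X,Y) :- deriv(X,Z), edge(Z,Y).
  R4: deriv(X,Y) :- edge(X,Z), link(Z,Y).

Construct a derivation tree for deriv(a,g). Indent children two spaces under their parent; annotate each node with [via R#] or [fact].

deriv(a,g)  [via R3]
  deriv(a,d)  [via R2]
    edge(a,d)  [fact]
  edge(d,g)  [fact]

round 1: derive deriv(a,a) via R2 from edge(a,a)
round 1: derive deriv(a,d) via R2 from edge(a,d)
round 1: derive deriv(a,e) via R2 from edge(a,e)
round 1: derive deriv(a,h) via R2 from edge(a,h)
round 1: derive deriv(d,g) via R2 from edge(d,g)
round 1: derive deriv(d,h) via R2 from edge(d,h)
round 1: derive deriv(g,h) via R2 from edge(g,h)
round 1: derive deriv(j,d) via R2 from edge(j,d)
round 1: derive deriv(j,g) via R2 from edge(j,g)
round 1: derive deriv(j,h) via R2 from edge(j,h)
round 1: derive deriv(j,j) via R2 from edge(j,j)
round 1: derive deriv(a,j) via R4 from edge(a,e), link(e,j)
round 1: derive deriv(d,a) via R4 from edge(d,h), link(h,a)
round 1: derive deriv(d,d) via R4 from edge(d,g), link(g,d)
round 1: derive deriv(d,e) via R4 from edge(d,g), link(g,e)
round 1: derive deriv(g,a) via R4 from edge(g,h), link(h,a)
round 1: derive deriv(g,d) via R4 from edge(g,h), link(h,d)
round 1: derive deriv(j,a) via R4 from edge(j,h), link(h,a)
round 1: derive deriv(j,e) via R4 from edge(j,d), link(d,e)
round 2: derive deriv(a,g) via R3 from deriv(a,d), edge(d,g)
round 2: derive deriv(g,e) via R3 from deriv(g,a), edge(a,e)
round 2: derive deriv(g,g) via R3 from deriv(g,d), edge(d,g)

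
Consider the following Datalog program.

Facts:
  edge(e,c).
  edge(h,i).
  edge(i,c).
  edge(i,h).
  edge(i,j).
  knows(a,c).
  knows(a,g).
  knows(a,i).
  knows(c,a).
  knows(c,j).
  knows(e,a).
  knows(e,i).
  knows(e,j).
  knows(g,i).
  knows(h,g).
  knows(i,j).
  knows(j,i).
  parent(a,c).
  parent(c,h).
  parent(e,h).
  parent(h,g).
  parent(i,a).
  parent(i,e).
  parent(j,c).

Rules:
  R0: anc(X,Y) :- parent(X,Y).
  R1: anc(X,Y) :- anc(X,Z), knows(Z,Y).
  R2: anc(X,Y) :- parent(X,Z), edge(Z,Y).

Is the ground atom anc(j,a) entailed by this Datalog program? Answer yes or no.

round 1: derive anc(a,c) via R0 from parent(a,c)
round 1: derive anc(c,h) via R0 from parent(c,h)
round 1: derive anc(e,h) via R0 from parent(e,h)
round 1: derive anc(h,g) via R0 from parent(h,g)
round 1: derive anc(i,a) via R0 from parent(i,a)
round 1: derive anc(i,e) via R0 from parent(i,e)
round 1: derive anc(j,c) via R0 from parent(j,c)
round 1: derive anc(c,i) via R2 from parent(c,h), edge(h,i)
round 1: derive anc(e,i) via R2 from parent(e,h), edge(h,i)
round 1: derive anc(i,c) via R2 from parent(i,e), edge(e,c)
round 2: derive anc(a,a) via R1 from anc(a,c), knows(c,a)
round 2: derive anc(a,j) via R1 from anc(a,c), knows(c,j)
round 2: derive anc(c,g) via R1 from anc(c,h), knows(h,g)
round 2: derive anc(c,j) via R1 from anc(c,i), knows(i,j)
round 2: derive anc(e,g) via R1 from anc(e,h), knows(h,g)
round 2: derive anc(e,j) via R1 from anc(e,i), knows(i,j)
round 2: derive anc(h,i) via R1 from anc(h,g), knows(g,i)
round 2: derive anc(i,g) via R1 from anc(i,a), knows(a,g)
round 2: derive anc(i,i) via R1 from anc(i,a), knows(a,i)
round 2: derive anc(i,j) via R1 from anc(i,c), knows(c,j)
round 2: derive anc(j,a) via R1 from anc(j,c), knows(c,a)
round 2: derive anc(j,j) via R1 from anc(j,c), knows(c,j)
round 3: derive anc(a,g) via R1 from anc(a,a), knows(a,g)
round 3: derive anc(a,i) via R1 from anc(a,a), knows(a,i)
round 3: derive anc(h,j) via R1 from anc(h,i), knows(i,j)
round 3: derive anc(j,g) via R1 from anc(j,a), knows(a,g)
round 3: derive anc(j,i) via R1 from anc(j,a), knows(a,i)

yes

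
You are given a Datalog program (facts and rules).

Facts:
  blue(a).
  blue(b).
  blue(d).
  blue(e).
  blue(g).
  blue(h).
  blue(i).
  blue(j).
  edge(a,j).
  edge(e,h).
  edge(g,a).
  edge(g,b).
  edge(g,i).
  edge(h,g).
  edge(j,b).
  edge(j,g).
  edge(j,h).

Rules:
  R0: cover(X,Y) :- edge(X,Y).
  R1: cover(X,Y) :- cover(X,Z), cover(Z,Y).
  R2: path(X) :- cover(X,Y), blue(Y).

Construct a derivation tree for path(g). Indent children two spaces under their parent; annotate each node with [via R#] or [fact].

path(g)  [via R2]
  cover(g,a)  [via R0]
    edge(g,a)  [fact]
  blue(a)  [fact]

round 1: derive cover(a,j) via R0 from edge(a,j)
round 1: derive cover(e,h) via R0 from edge(e,h)
round 1: derive cover(g,a) via R0 from edge(g,a)
round 1: derive cover(g,b) via R0 from edge(g,b)
round 1: derive cover(g,i) via R0 from edge(g,i)
round 1: derive cover(h,g) via R0 from edge(h,g)
round 1: derive cover(j,b) via R0 from edge(j,b)
round 1: derive cover(j,g) via R0 from edge(j,g)
round 1: derive cover(j,h) via R0 from edge(j,h)
round 2: derive cover(a,b) via R1 from cover(a,j), cover(j,b)
round 2: derive cover(a,g) via R1 from cover(a,j), cover(j,g)
round 2: derive cover(a,h) via R1 from cover(a,j), cover(j,h)
round 2: derive cover(e,g) via R1 from cover(e,h), cover(h,g)
round 2: derive cover(g,j) via R1 from cover(g,a), cover(a,j)
round 2: derive cover(h,a) via R1 from cover(h,g), cover(g,a)
round 2: derive cover(h,b) via R1 from cover(h,g), cover(g,b)
round 2: derive cover(h,i) via R1 from cover(h,g), cover(g,i)
round 2: derive cover(j,a) via R1 from cover(j,g), cover(g,a)
round 2: derive cover(j,i) via R1 from cover(j,g), cover(g,i)
round 2: derive path(a) via R2 from cover(a,j), blue(j)
round 2: derive path(e) via R2 from cover(e,h), blue(h)
round 2: derive path(g) via R2 from cover(g,a), blue(a)
round 2: derive path(h) via R2 from cover(h,g), blue(g)
round 2: derive path(j) via R2 from cover(j,b), blue(b)
round 3: derive cover(a,a) via R1 from cover(a,g), cover(g,a)
round 3: derive cover(a,i) via R1 from cover(a,g), cover(g,i)
round 3: derive cover(e,a) via R1 from cover(e,g), cover(g,a)
round 3: derive cover(e,b) via R1 from cover(e,g), cover(g,b)
round 3: derive cover(e,i) via R1 from cover(e,g), cover(g,i)
round 3: derive cover(e,j) via R1 from cover(e,g), cover(g,j)
round 3: derive cover(g,g) via R1 from cover(g,a), cover(a,g)
round 3: derive cover(g,h) via R1 from cover(g,a), cover(a,h)
round 3: derive cover(h,h) via R1 from cover(h,a), cover(a,h)
round 3: derive cover(h,j) via R1 from cover(h,a), cover(a,j)
round 3: derive cover(j,j) via R1 from cover(j,a), cover(a,j)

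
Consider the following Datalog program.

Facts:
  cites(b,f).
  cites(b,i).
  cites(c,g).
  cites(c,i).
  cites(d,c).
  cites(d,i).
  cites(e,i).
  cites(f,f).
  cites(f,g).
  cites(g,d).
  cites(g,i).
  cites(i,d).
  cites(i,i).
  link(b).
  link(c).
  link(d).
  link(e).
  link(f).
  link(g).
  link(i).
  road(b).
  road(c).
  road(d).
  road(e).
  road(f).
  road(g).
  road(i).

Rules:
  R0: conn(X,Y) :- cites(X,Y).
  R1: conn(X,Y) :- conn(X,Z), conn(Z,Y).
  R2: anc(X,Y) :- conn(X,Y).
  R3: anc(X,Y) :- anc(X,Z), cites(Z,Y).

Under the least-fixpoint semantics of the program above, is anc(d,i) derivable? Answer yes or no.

round 1: derive conn(b,f) via R0 from cites(b,f)
round 1: derive conn(b,i) via R0 from cites(b,i)
round 1: derive conn(c,g) via R0 from cites(c,g)
round 1: derive conn(c,i) via R0 from cites(c,i)
round 1: derive conn(d,c) via R0 from cites(d,c)
round 1: derive conn(d,i) via R0 from cites(d,i)
round 1: derive conn(e,i) via R0 from cites(e,i)
round 1: derive conn(f,f) via R0 from cites(f,f)
round 1: derive conn(f,g) via R0 from cites(f,g)
round 1: derive conn(g,d) via R0 from cites(g,d)
round 1: derive conn(g,i) via R0 from cites(g,i)
round 1: derive conn(i,d) via R0 from cites(i,d)
round 1: derive conn(i,i) via R0 from cites(i,i)
round 2: derive conn(b,d) via R1 from conn(b,i), conn(i,d)
round 2: derive conn(b,g) via R1 from conn(b,f), conn(f,g)
round 2: derive conn(c,d) via R1 from conn(c,g), conn(g,d)
round 2: derive conn(d,d) via R1 from conn(d,i), conn(i,d)
round 2: derive conn(d,g) via R1 from conn(d,c), conn(c,g)
round 2: derive conn(e,d) via R1 from conn(e,i), conn(i,d)
round 2: derive conn(f,d) via R1 from conn(f,g), conn(g,d)
round 2: derive conn(f,i) via R1 from conn(f,g), conn(g,i)
round 2: derive conn(g,c) via R1 from conn(g,d), conn(d,c)
round 2: derive conn(i,c) via R1 from conn(i,d), conn(d,c)
round 2: derive anc(b,f) via R2 from conn(b,f)
round 2: derive anc(b,i) via R2 from conn(b,i)
round 2: derive anc(c,g) via R2 from conn(c,g)
round 2: derive anc(c,i) via R2 from conn(c,i)
round 2: derive anc(d,c) via R2 from conn(d,c)
round 2: derive anc(d,i) via R2 from conn(d,i)
round 2: derive anc(e,i) via R2 from conn(e,i)
round 2: derive anc(f,f) via R2 from conn(f,f)
round 2: derive anc(f,g) via R2 from conn(f,g)
round 2: derive anc(g,d) via R2 from conn(g,d)
round 2: derive anc(g,i) via R2 from conn(g,i)
round 2: derive anc(i,d) via R2 from conn(i,d)
round 2: derive anc(i,i) via R2 from conn(i,i)
round 3: derive conn(b,c) via R1 from conn(b,d), conn(d,c)
round 3: derive conn(c,c) via R1 from conn(c,d), conn(d,c)
round 3: derive conn(e,c) via R1 from conn(e,d), conn(d,c)
round 3: derive conn(e,g) via R1 from conn(e,d), conn(d,g)
round 3: derive conn(f,c) via R1 from conn(f,d), conn(d,c)
round 3: derive conn(g,g) via R1 from conn(g,c), conn(c,g)
round 3: derive conn(i,g) via R1 from conn(i,c), conn(c,g)
round 3: derive anc(b,d) via R2 from conn(b,d)
round 3: derive anc(b,g) via R2 from conn(b,g)
round 3: derive anc(c,d) via R2 from conn(c,d)
round 3: derive anc(d,d) via R2 from conn(d,d)
round 3: derive anc(d,g) via R2 from conn(d,g)
round 3: derive anc(e,d) via R2 from conn(e,d)
round 3: derive anc(f,d) via R2 from conn(f,d)
round 3: derive anc(f,i) via R2 from conn(f,i)
round 3: derive anc(g,c) via R2 from conn(g,c)
round 3: derive anc(i,c) via R2 from conn(i,c)
round 4: derive anc(b,c) via R2 from conn(b,c)
round 4: derive anc(c,c) via R2 from conn(c,c)
round 4: derive anc(e,c) via R2 from conn(e,c)
round 4: derive anc(e,g) via R2 from conn(e,g)
round 4: derive anc(f,c) via R2 from conn(f,c)
round 4: derive anc(g,g) via R2 from conn(g,g)
round 4: derive anc(i,g) via R2 from conn(i,g)

yes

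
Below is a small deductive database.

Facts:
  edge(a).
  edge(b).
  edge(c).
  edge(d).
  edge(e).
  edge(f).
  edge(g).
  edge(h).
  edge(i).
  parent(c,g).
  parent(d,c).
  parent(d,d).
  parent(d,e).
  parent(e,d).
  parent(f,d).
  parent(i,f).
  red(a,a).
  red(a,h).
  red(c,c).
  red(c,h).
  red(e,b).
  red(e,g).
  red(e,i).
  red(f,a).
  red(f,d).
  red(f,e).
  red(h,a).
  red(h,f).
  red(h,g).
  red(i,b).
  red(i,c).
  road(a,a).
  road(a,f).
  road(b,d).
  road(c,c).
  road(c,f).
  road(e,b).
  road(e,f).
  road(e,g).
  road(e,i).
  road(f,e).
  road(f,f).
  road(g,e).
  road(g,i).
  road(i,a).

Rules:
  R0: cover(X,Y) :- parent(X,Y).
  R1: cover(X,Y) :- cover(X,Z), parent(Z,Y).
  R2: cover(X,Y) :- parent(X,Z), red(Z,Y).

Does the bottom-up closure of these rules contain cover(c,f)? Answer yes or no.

no

round 1: derive cover(c,g) via R0 from parent(c,g)
round 1: derive cover(d,c) via R0 from parent(d,c)
round 1: derive cover(d,d) via R0 from parent(d,d)
round 1: derive cover(d,e) via R0 from parent(d,e)
round 1: derive cover(e,d) via R0 from parent(e,d)
round 1: derive cover(f,d) via R0 from parent(f,d)
round 1: derive cover(i,f) via R0 from parent(i,f)
round 1: derive cover(d,b) via R2 from parent(d,e), red(e,b)
round 1: derive cover(d,g) via R2 from parent(d,e), red(e,g)
round 1: derive cover(d,h) via R2 from parent(d,c), red(c,h)
round 1: derive cover(d,i) via R2 from parent(d,e), red(e,i)
round 1: derive cover(i,a) via R2 from parent(i,f), red(f,a)
round 1: derive cover(i,d) via R2 from parent(i,f), red(f,d)
round 1: derive cover(i,e) via R2 from parent(i,f), red(f,e)
round 2: derive cover(d,f) via R1 from cover(d,i), parent(i,f)
round 2: derive cover(e,c) via R1 from cover(e,d), parent(d,c)
round 2: derive cover(e,e) via R1 from cover(e,d), parent(d,e)
round 2: derive cover(f,c) via R1 from cover(f,d), parent(d,c)
round 2: derive cover(f,e) via R1 from cover(f,d), parent(d,e)
round 2: derive cover(i,c) via R1 from cover(i,d), parent(d,c)
round 3: derive cover(e,g) via R1 from cover(e,c), parent(c,g)
round 3: derive cover(f,g) via R1 from cover(f,c), parent(c,g)
round 3: derive cover(i,g) via R1 from cover(i,c), parent(c,g)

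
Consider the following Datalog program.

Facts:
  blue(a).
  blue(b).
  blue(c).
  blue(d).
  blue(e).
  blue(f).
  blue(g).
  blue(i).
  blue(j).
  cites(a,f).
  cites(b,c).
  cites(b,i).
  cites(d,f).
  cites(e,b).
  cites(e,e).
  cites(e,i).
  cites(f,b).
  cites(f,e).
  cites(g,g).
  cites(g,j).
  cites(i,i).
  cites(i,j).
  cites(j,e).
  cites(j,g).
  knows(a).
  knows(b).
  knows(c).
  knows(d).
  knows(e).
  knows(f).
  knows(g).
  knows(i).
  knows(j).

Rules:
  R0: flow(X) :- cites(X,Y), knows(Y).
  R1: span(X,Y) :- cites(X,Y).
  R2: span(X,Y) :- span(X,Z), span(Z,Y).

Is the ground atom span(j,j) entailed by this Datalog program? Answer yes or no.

yes

round 1: derive span(a,f) via R1 from cites(a,f)
round 1: derive span(b,c) via R1 from cites(b,c)
round 1: derive span(b,i) via R1 from cites(b,i)
round 1: derive span(d,f) via R1 from cites(d,f)
round 1: derive span(e,b) via R1 from cites(e,b)
round 1: derive span(e,e) via R1 from cites(e,e)
round 1: derive span(e,i) via R1 from cites(e,i)
round 1: derive span(f,b) via R1 from cites(f,b)
round 1: derive span(f,e) via R1 from cites(f,e)
round 1: derive span(g,g) via R1 from cites(g,g)
round 1: derive span(g,j) via R1 from cites(g,j)
round 1: derive span(i,i) via R1 from cites(i,i)
round 1: derive span(i,j) via R1 from cites(i,j)
round 1: derive span(j,e) via R1 from cites(j,e)
round 1: derive span(j,g) via R1 from cites(j,g)
round 2: derive span(a,b) via R2 from span(a,f), span(f,b)
round 2: derive span(a,e) via R2 from span(a,f), span(f,e)
round 2: derive span(b,j) via R2 from span(b,i), span(i,j)
round 2: derive span(d,b) via R2 from span(d,f), span(f,b)
round 2: derive span(d,e) via R2 from span(d,f), span(f,e)
round 2: derive span(e,c) via R2 from span(e,b), span(b,c)
round 2: derive span(e,j) via R2 from span(e,i), span(i,j)
round 2: derive span(f,c) via R2 from span(f,b), span(b,c)
round 2: derive span(f,i) via R2 from span(f,b), span(b,i)
round 2: derive span(g,e) via R2 from span(g,j), span(j,e)
round 2: derive span(i,e) via R2 from span(i,j), span(j,e)
round 2: derive span(i,g) via R2 from span(i,j), span(j,g)
round 2: derive span(j,b) via R2 from span(j,e), span(e,b)
round 2: derive span(j,i) via R2 from span(j,e), span(e,i)
round 2: derive span(j,j) via R2 from span(j,g), span(g,j)
round 3: derive span(a,c) via R2 from span(a,b), span(b,c)
round 3: derive span(a,i) via R2 from span(a,b), span(b,i)
round 3: derive span(a,j) via R2 from span(a,b), span(b,j)
round 3: derive span(b,b) via R2 from span(b,j), span(j,b)
round 3: derive span(b,e) via R2 from span(b,i), span(i,e)
round 3: derive span(b,g) via R2 from span(b,i), span(i,g)
round 3: derive span(d,c) via R2 from span(d,b), span(b,c)
round 3: derive span(d,i) via R2 from span(d,b), span(b,i)
round 3: derive span(d,j) via R2 from span(d,b), span(b,j)
round 3: derive span(e,g) via R2 from span(e,i), span(i,g)
round 3: derive span(f,g) via R2 from span(f,i), span(i,g)
round 3: derive span(f,j) via R2 from span(f,b), span(b,j)
round 3: derive span(g,b) via R2 from span(g,e), span(e,b)
round 3: derive span(g,c) via R2 from span(g,e), span(e,c)
round 3: derive span(g,i) via R2 from span(g,e), span(e,i)
round 3: derive span(i,b) via R2 from span(i,e), span(e,b)
round 3: derive span(i,c) via R2 from span(i,e), span(e,c)
round 3: derive span(j,c) via R2 from span(j,b), span(b,c)
round 4: derive span(a,g) via R2 from span(a,b), span(b,g)
round 4: derive span(d,g) via R2 from span(d,b), span(b,g)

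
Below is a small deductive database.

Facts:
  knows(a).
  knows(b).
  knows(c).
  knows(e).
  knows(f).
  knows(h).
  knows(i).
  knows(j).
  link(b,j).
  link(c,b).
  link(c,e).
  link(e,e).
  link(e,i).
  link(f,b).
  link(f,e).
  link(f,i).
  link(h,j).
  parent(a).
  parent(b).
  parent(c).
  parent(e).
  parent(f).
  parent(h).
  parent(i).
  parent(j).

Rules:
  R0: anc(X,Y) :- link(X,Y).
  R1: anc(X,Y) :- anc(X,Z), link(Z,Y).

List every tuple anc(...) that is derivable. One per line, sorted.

round 1: derive anc(b,j) via R0 from link(b,j)
round 1: derive anc(c,b) via R0 from link(c,b)
round 1: derive anc(c,e) via R0 from link(c,e)
round 1: derive anc(e,e) via R0 from link(e,e)
round 1: derive anc(e,i) via R0 from link(e,i)
round 1: derive anc(f,b) via R0 from link(f,b)
round 1: derive anc(f,e) via R0 from link(f,e)
round 1: derive anc(f,i) via R0 from link(f,i)
round 1: derive anc(h,j) via R0 from link(h,j)
round 2: derive anc(c,i) via R1 from anc(c,e), link(e,i)
round 2: derive anc(c,j) via R1 from anc(c,b), link(b,j)
round 2: derive anc(f,j) via R1 from anc(f,b), link(b,j)

anc(b,j)
anc(c,b)
anc(c,e)
anc(c,i)
anc(c,j)
anc(e,e)
anc(e,i)
anc(f,b)
anc(f,e)
anc(f,i)
anc(f,j)
anc(h,j)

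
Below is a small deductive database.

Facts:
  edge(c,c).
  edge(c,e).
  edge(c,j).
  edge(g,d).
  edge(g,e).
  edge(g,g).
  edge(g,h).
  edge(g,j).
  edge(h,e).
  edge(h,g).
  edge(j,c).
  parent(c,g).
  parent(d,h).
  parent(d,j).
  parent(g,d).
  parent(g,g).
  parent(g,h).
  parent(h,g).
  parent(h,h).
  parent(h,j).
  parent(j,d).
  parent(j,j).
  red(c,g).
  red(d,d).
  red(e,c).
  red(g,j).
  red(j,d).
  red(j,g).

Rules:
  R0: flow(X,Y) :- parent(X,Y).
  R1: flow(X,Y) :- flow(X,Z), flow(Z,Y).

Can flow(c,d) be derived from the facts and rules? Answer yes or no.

yes

round 1: derive flow(c,g) via R0 from parent(c,g)
round 1: derive flow(d,h) via R0 from parent(d,h)
round 1: derive flow(d,j) via R0 from parent(d,j)
round 1: derive flow(g,d) via R0 from parent(g,d)
round 1: derive flow(g,g) via R0 from parent(g,g)
round 1: derive flow(g,h) via R0 from parent(g,h)
round 1: derive flow(h,g) via R0 from parent(h,g)
round 1: derive flow(h,h) via R0 from parent(h,h)
round 1: derive flow(h,j) via R0 from parent(h,j)
round 1: derive flow(j,d) via R0 from parent(j,d)
round 1: derive flow(j,j) via R0 from parent(j,j)
round 2: derive flow(c,d) via R1 from flow(c,g), flow(g,d)
round 2: derive flow(c,h) via R1 from flow(c,g), flow(g,h)
round 2: derive flow(d,d) via R1 from flow(d,j), flow(j,d)
round 2: derive flow(d,g) via R1 from flow(d,h), flow(h,g)
round 2: derive flow(g,j) via R1 from flow(g,d), flow(d,j)
round 2: derive flow(h,d) via R1 from flow(h,g), flow(g,d)
round 2: derive flow(j,h) via R1 from flow(j,d), flow(d,h)
round 3: derive flow(c,j) via R1 from flow(c,d), flow(d,j)
round 3: derive flow(j,g) via R1 from flow(j,d), flow(d,g)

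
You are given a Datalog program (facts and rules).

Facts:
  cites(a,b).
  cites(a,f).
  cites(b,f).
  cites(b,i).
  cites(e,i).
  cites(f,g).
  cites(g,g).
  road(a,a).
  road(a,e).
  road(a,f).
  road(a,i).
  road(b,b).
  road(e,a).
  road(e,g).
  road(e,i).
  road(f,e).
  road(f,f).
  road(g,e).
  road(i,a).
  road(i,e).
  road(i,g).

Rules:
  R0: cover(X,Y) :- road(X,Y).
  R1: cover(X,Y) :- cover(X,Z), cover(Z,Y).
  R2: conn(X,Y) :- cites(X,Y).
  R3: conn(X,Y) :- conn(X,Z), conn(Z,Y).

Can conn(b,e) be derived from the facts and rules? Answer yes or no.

no

round 1: derive conn(a,b) via R2 from cites(a,b)
round 1: derive conn(a,f) via R2 from cites(a,f)
round 1: derive conn(b,f) via R2 from cites(b,f)
round 1: derive conn(b,i) via R2 from cites(b,i)
round 1: derive conn(e,i) via R2 from cites(e,i)
round 1: derive conn(f,g) via R2 from cites(f,g)
round 1: derive conn(g,g) via R2 from cites(g,g)
round 2: derive conn(a,g) via R3 from conn(a,f), conn(f,g)
round 2: derive conn(a,i) via R3 from conn(a,b), conn(b,i)
round 2: derive conn(b,g) via R3 from conn(b,f), conn(f,g)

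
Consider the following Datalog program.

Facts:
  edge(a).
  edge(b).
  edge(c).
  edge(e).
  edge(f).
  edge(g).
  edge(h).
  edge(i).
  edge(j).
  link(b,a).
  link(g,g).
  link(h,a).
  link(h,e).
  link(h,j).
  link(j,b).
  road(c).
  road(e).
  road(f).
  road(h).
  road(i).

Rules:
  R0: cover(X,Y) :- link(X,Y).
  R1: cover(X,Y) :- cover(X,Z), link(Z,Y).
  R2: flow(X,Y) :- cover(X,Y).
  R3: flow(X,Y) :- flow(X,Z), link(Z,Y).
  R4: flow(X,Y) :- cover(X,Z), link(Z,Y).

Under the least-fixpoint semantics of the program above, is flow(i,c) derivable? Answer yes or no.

no

round 1: derive cover(b,a) via R0 from link(b,a)
round 1: derive cover(g,g) via R0 from link(g,g)
round 1: derive cover(h,a) via R0 from link(h,a)
round 1: derive cover(h,e) via R0 from link(h,e)
round 1: derive cover(h,j) via R0 from link(h,j)
round 1: derive cover(j,b) via R0 from link(j,b)
round 2: derive cover(h,b) via R1 from cover(h,j), link(j,b)
round 2: derive cover(j,a) via R1 from cover(j,b), link(b,a)
round 2: derive flow(b,a) via R2 from cover(b,a)
round 2: derive flow(g,g) via R2 from cover(g,g)
round 2: derive flow(h,a) via R2 from cover(h,a)
round 2: derive flow(h,e) via R2 from cover(h,e)
round 2: derive flow(h,j) via R2 from cover(h,j)
round 2: derive flow(j,b) via R2 from cover(j,b)
round 2: derive flow(h,b) via R4 from cover(h,j), link(j,b)
round 2: derive flow(j,a) via R4 from cover(j,b), link(b,a)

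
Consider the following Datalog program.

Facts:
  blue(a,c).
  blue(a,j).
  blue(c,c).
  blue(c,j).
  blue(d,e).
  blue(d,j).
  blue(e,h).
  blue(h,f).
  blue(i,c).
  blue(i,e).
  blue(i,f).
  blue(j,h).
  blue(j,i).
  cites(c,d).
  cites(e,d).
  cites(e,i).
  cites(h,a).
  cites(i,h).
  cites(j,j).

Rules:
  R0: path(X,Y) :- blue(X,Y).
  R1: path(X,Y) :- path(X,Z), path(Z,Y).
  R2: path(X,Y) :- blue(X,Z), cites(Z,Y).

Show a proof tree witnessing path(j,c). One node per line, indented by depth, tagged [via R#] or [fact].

path(j,c)  [via R1]
  path(j,a)  [via R2]
    blue(j,h)  [fact]
    cites(h,a)  [fact]
  path(a,c)  [via R0]
    blue(a,c)  [fact]

round 1: derive path(a,c) via R0 from blue(a,c)
round 1: derive path(a,j) via R0 from blue(a,j)
round 1: derive path(c,c) via R0 from blue(c,c)
round 1: derive path(c,j) via R0 from blue(c,j)
round 1: derive path(d,e) via R0 from blue(d,e)
round 1: derive path(d,j) via R0 from blue(d,j)
round 1: derive path(e,h) via R0 from blue(e,h)
round 1: derive path(h,f) via R0 from blue(h,f)
round 1: derive path(i,c) via R0 from blue(i,c)
round 1: derive path(i,e) via R0 from blue(i,e)
round 1: derive path(i,f) via R0 from blue(i,f)
round 1: derive path(j,h) via R0 from blue(j,h)
round 1: derive path(j,i) via R0 from blue(j,i)
round 1: derive path(a,d) via R2 from blue(a,c), cites(c,d)
round 1: derive path(c,d) via R2 from blue(c,c), cites(c,d)
round 1: derive path(d,d) via R2 from blue(d,e), cites(e,d)
round 1: derive path(d,i) via R2 from blue(d,e), cites(e,i)
round 1: derive path(e,a) via R2 from blue(e,h), cites(h,a)
round 1: derive path(i,d) via R2 from blue(i,c), cites(c,d)
round 1: derive path(i,i) via R2 from blue(i,e), cites(e,i)
round 1: derive path(j,a) via R2 from blue(j,h), cites(h,a)
round 2: derive path(a,a) via R1 from path(a,j), path(j,a)
round 2: derive path(a,e) via R1 from path(a,d), path(d,e)
round 2: derive path(a,h) via R1 from path(a,j), path(j,h)
round 2: derive path(a,i) via R1 from path(a,d), path(d,i)
round 2: derive path(c,a) via R1 from path(c,j), path(j,a)
round 2: derive path(c,e) via R1 from path(c,d), path(d,e)
round 2: derive path(c,h) via R1 from path(c,j), path(j,h)
round 2: derive path(c,i) via R1 from path(c,d), path(d,i)
round 2: derive path(d,a) via R1 from path(d,e), path(e,a)
round 2: derive path(d,c) via R1 from path(d,i), path(i,c)
round 2: derive path(d,f) via R1 from path(d,i), path(i,f)
round 2: derive path(d,h) via R1 from path(d,e), path(e,h)
round 2: derive path(e,c) via R1 from path(e,a), path(a,c)
round 2: derive path(e,d) via R1 from path(e,a), path(a,d)
round 2: derive path(e,f) via R1 from path(e,h), path(h,f)
round 2: derive path(e,j) via R1 from path(e,a), path(a,j)
round 2: derive path(i,a) via R1 from path(i,e), path(e,a)
round 2: derive path(i,h) via R1 from path(i,e), path(e,h)
round 2: derive path(i,j) via R1 from path(i,c), path(c,j)
round 2: derive path(j,c) via R1 from path(j,a), path(a,c)
round 2: derive path(j,d) via R1 from path(j,a), path(a,d)
round 2: derive path(j,e) via R1 from path(j,i), path(i,e)
round 2: derive path(j,f) via R1 from path(j,h), path(h,f)
round 2: derive path(j,j) via R1 from path(j,a), path(a,j)
round 3: derive path(a,f) via R1 from path(a,d), path(d,f)
round 3: derive path(c,f) via R1 from path(c,d), path(d,f)
round 3: derive path(e,e) via R1 from path(e,a), path(a,e)
round 3: derive path(e,i) via R1 from path(e,a), path(a,i)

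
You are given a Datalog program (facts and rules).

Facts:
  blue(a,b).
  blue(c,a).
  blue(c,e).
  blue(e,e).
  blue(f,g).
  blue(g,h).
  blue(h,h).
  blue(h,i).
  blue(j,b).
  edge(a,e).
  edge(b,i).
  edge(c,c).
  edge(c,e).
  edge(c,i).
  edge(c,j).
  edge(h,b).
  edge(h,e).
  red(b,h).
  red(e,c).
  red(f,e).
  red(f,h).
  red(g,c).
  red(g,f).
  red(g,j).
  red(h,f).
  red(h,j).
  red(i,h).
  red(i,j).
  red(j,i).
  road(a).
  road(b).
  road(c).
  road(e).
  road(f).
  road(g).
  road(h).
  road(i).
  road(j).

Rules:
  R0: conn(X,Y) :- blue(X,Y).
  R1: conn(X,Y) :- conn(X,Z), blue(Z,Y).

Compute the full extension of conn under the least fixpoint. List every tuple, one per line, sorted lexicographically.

conn(a,b)
conn(c,a)
conn(c,b)
conn(c,e)
conn(e,e)
conn(f,g)
conn(f,h)
conn(f,i)
conn(g,h)
conn(g,i)
conn(h,h)
conn(h,i)
conn(j,b)

round 1: derive conn(a,b) via R0 from blue(a,b)
round 1: derive conn(c,a) via R0 from blue(c,a)
round 1: derive conn(c,e) via R0 from blue(c,e)
round 1: derive conn(e,e) via R0 from blue(e,e)
round 1: derive conn(f,g) via R0 from blue(f,g)
round 1: derive conn(g,h) via R0 from blue(g,h)
round 1: derive conn(h,h) via R0 from blue(h,h)
round 1: derive conn(h,i) via R0 from blue(h,i)
round 1: derive conn(j,b) via R0 from blue(j,b)
round 2: derive conn(c,b) via R1 from conn(c,a), blue(a,b)
round 2: derive conn(f,h) via R1 from conn(f,g), blue(g,h)
round 2: derive conn(g,i) via R1 from conn(g,h), blue(h,i)
round 3: derive conn(f,i) via R1 from conn(f,h), blue(h,i)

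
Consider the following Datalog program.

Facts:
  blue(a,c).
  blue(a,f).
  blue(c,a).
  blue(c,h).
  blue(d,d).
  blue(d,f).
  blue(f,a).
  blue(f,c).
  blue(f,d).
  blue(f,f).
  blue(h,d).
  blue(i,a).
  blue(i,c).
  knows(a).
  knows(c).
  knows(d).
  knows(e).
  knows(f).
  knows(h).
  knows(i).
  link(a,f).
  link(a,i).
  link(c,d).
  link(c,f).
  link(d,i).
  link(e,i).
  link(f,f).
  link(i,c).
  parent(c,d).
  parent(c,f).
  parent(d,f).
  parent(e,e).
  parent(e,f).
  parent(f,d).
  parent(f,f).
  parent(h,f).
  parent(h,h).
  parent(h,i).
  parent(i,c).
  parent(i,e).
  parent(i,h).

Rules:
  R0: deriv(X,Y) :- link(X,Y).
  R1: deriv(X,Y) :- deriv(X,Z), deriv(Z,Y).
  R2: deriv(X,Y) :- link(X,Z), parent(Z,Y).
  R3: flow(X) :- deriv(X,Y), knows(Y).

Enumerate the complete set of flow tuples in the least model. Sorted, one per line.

round 1: derive deriv(a,f) via R0 from link(a,f)
round 1: derive deriv(a,i) via R0 from link(a,i)
round 1: derive deriv(c,d) via R0 from link(c,d)
round 1: derive deriv(c,f) via R0 from link(c,f)
round 1: derive deriv(d,i) via R0 from link(d,i)
round 1: derive deriv(e,i) via R0 from link(e,i)
round 1: derive deriv(f,f) via R0 from link(f,f)
round 1: derive deriv(i,c) via R0 from link(i,c)
round 1: derive deriv(a,c) via R2 from link(a,i), parent(i,c)
round 1: derive deriv(a,d) via R2 from link(a,f), parent(f,d)
round 1: derive deriv(a,e) via R2 from link(a,i), parent(i,e)
round 1: derive deriv(a,h) via R2 from link(a,i), parent(i,h)
round 1: derive deriv(d,c) via R2 from link(d,i), parent(i,c)
round 1: derive deriv(d,e) via R2 from link(d,i), parent(i,e)
round 1: derive deriv(d,h) via R2 from link(d,i), parent(i,h)
round 1: derive deriv(e,c) via R2 from link(e,i), parent(i,c)
round 1: derive deriv(e,e) via R2 from link(e,i), parent(i,e)
round 1: derive deriv(e,h) via R2 from link(e,i), parent(i,h)
round 1: derive deriv(f,d) via R2 from link(f,f), parent(f,d)
round 1: derive deriv(i,d) via R2 from link(i,c), parent(c,d)
round 1: derive deriv(i,f) via R2 from link(i,c), parent(c,f)
round 2: derive deriv(c,c) via R1 from deriv(c,d), deriv(d,c)
round 2: derive deriv(c,e) via R1 from deriv(c,d), deriv(d,e)
round 2: derive deriv(c,h) via R1 from deriv(c,d), deriv(d,h)
round 2: derive deriv(c,i) via R1 from deriv(c,d), deriv(d,i)
round 2: derive deriv(d,d) via R1 from deriv(d,c), deriv(c,d)
round 2: derive deriv(d,f) via R1 from deriv(d,c), deriv(c,f)
round 2: derive deriv(e,d) via R1 from deriv(e,c), deriv(c,d)
round 2: derive deriv(e,f) via R1 from deriv(e,c), deriv(c,f)
round 2: derive deriv(f,c) via R1 from deriv(f,d), deriv(d,c)
round 2: derive deriv(f,e) via R1 from deriv(f,d), deriv(d,e)
round 2: derive deriv(f,h) via R1 from deriv(f,d), deriv(d,h)
round 2: derive deriv(f,i) via R1 from deriv(f,d), deriv(d,i)
round 2: derive deriv(i,e) via R1 from deriv(i,d), deriv(d,e)
round 2: derive deriv(i,h) via R1 from deriv(i,d), deriv(d,h)
round 2: derive deriv(i,i) via R1 from deriv(i,d), deriv(d,i)
round 2: derive flow(a) via R3 from deriv(a,c), knows(c)
round 2: derive flow(c) via R3 from deriv(c,d), knows(d)
round 2: derive flow(d) via R3 from deriv(d,c), knows(c)
round 2: derive flow(e) via R3 from deriv(e,c), knows(c)
round 2: derive flow(f) via R3 from deriv(f,d), knows(d)
round 2: derive flow(i) via R3 from deriv(i,c), knows(c)

flow(a)
flow(c)
flow(d)
flow(e)
flow(f)
flow(i)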